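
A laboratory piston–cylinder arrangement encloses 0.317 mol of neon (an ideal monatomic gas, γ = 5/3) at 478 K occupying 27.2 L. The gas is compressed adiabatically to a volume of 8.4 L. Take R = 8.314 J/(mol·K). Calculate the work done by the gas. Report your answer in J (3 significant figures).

W ≈ -2250 J

Adiabatic: TV^(γ−1) = const with γ = 5/3.
T₂ = T₁ (V₁/V₂)^(γ−1) = 478 × (27.2/8.4)^0.667 = 478 × 2.189 = 1046 K.
W_by = nCᵥ(T₁ − T₂) = (0.317)(12.47)(478 − 1046) = -2246 J.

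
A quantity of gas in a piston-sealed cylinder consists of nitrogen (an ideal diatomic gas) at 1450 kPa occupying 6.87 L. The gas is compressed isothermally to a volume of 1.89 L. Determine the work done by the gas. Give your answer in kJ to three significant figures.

Isothermal: W = nRT ln(V₂/V₁) = P₁V₁ ln(V₂/V₁).
P₁V₁ = (1450 kPa)(6.87 L) = 9962 J.
W = 9962 × ln(1.89/6.87) = 9962 × -1.291
W_by_gas = -12856 J.

W ≈ -12.9 kJ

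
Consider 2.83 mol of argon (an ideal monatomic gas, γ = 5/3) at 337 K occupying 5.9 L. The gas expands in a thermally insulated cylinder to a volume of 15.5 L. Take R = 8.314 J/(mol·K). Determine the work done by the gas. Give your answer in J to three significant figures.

W ≈ 5650 J

Adiabatic: TV^(γ−1) = const with γ = 5/3.
T₂ = T₁ (V₁/V₂)^(γ−1) = 337 × (5.9/15.5)^0.667 = 337 × 0.5252 = 177 K.
W_by = nCᵥ(T₁ − T₂) = (2.83)(12.47)(337 − 177) = 5647 J.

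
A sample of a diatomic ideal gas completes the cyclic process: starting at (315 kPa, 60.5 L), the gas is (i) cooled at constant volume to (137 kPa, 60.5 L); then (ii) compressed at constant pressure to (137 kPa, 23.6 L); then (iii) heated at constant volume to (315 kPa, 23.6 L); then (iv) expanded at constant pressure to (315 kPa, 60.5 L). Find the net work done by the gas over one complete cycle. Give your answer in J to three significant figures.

Constant-volume legs do no work.
W(ii) = (137)(23.6 − 60.5) = -5055 J; W(iv) = (315)(60.5 − 23.6) = 11624 J.
W_net = -5055 + 11624 = 6568 J (the clockwise enclosed area).

W_net ≈ 6570 J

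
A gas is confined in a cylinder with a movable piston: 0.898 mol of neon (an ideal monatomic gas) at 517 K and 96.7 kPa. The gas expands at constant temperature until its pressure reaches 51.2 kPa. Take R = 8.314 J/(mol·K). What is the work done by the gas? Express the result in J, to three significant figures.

Isothermal process: W = nRT ln(V₂/V₁) = nRT ln(P₁/P₂).
W = (0.898)(8.314)(517) × ln(96.7/51.2)
  = 3860 × ln(1.889) = 3860 × 0.6359
W_by_gas = 2454 J.

W ≈ 2450 J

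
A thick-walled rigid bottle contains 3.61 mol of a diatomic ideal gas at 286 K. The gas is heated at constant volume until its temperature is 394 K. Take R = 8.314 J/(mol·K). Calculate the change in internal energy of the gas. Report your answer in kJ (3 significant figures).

Constant volume ⇒ W = 0, so Q = ΔU = nCᵥΔT with Cᵥ = 5R/2 = 20.79 J/(mol·K).
ΔU = (3.61)(20.79)(394 − 286) = 8104 J.

ΔU ≈ 8.10 kJ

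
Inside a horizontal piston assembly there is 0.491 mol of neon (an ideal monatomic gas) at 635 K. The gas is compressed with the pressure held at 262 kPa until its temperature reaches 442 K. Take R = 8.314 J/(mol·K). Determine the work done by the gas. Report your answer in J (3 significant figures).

Isobaric: W = P ΔV = nR ΔT.
W = (0.491)(8.314)(442 − 635) = -787.9 J.

W ≈ -788 J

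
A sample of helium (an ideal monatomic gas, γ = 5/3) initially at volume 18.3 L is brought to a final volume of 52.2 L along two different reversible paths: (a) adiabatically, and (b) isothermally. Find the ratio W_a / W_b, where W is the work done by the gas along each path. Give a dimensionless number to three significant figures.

W_a / W_b ≈ 0.720

Path (a) adiabatic: W = P₁V₁(1 − (V₁/V₂)^(γ−1))/(γ−1) → W_a/(P₁V₁) = 0.7542.
Path (b) isothermal: W = P₁V₁ ln(V₂/V₁) → W_b/(P₁V₁) = 1.048.
W_a / W_b = 0.7542 / 1.048 = 0.7195.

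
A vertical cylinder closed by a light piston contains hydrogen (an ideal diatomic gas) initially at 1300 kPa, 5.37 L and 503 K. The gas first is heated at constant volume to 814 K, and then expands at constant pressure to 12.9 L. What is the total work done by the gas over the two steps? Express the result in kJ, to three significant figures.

W_total ≈ 15.8 kJ

Step 1 (isochoric): W = 0 (constant volume).
After step 1: P = 2104 kPa (V unchanged).
Step 2 (isobaric): W = PΔV = (2104 kPa)(12.9 − 5.37 L) = 15841 J.
W_total = 0 + 15841 = 15841 J.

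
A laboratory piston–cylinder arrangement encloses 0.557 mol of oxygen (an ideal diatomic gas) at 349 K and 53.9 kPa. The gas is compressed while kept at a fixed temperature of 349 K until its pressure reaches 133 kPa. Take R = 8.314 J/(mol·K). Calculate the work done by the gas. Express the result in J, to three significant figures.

W ≈ -1460 J

Isothermal process: W = nRT ln(V₂/V₁) = nRT ln(P₁/P₂).
W = (0.557)(8.314)(349) × ln(53.9/133)
  = 1616 × ln(0.4053) = 1616 × -0.9032
W_by_gas = -1460 J.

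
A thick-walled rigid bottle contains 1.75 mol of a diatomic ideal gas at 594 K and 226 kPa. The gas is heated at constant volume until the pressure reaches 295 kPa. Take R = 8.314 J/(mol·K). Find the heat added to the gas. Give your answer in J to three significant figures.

Constant volume ⇒ W = 0, so Q = ΔU = nCᵥΔT with Cᵥ = 5R/2 = 20.79 J/(mol·K).
At constant V, T₂/T₁ = P₂/P₁ ⇒ ΔT = T₁(P₂/P₁ − 1) = 594·(295/226 − 1) = 181.4 K.
ΔU = (1.75)(20.79)(181.4) = 6597 J.

Q ≈ 6600 J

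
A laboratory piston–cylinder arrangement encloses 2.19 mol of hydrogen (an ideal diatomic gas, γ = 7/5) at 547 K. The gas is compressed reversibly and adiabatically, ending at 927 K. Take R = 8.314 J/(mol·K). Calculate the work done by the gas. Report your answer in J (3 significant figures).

Adiabatic ⇒ Q = 0, so W_by = −ΔU = nCᵥ(T₁ − T₂).
Cᵥ = 5R/2 = 20.79 J/(mol·K).
W = (2.19)(20.79)(547 − 927) = -17297 J.

W ≈ -17300 J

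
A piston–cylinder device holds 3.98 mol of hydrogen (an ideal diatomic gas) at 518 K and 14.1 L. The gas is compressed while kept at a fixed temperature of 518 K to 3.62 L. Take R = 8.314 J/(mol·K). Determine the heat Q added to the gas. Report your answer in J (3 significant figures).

Q ≈ -23300 J

Isothermal ⇒ ΔU = 0, so Q = W = nRT ln(V₂/V₁).
Q = (3.98)(8.314)(518) ln(3.62/14.1) = 17140 × -1.36 = -23306 J.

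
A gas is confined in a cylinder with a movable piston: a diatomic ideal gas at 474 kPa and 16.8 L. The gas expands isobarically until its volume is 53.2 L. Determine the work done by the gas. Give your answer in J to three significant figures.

W ≈ 17300 J

Isobaric: W = P ΔV.
W = (474 kPa)(53.2 − 16.8 L) = (474)(36.4) = 17254 J.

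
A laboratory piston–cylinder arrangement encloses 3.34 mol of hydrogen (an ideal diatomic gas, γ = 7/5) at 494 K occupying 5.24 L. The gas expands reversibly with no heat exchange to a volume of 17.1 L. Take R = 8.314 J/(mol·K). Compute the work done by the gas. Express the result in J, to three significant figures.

W ≈ 12900 J

Adiabatic: TV^(γ−1) = const with γ = 7/5.
T₂ = T₁ (V₁/V₂)^(γ−1) = 494 × (5.24/17.1)^0.4 = 494 × 0.6231 = 307.8 K.
W_by = nCᵥ(T₁ − T₂) = (3.34)(20.79)(494 − 307.8) = 12927 J.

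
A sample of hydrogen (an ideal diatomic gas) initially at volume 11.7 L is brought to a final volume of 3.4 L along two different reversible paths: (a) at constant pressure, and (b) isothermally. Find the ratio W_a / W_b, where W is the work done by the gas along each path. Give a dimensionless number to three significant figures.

Path (a) isobaric: W = P₁(V₂ − V₁) → W_a/(P₁V₁) = -0.7094.
Path (b) isothermal: W = P₁V₁ ln(V₂/V₁) → W_b/(P₁V₁) = -1.236.
W_a / W_b = -0.7094 / -1.236 = 0.574.

W_a / W_b ≈ 0.574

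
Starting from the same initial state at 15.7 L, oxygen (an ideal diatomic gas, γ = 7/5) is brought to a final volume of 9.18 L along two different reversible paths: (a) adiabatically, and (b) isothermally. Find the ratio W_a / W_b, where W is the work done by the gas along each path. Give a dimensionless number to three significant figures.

W_a / W_b ≈ 1.12

Path (a) adiabatic: W = P₁V₁(1 − (V₁/V₂)^(γ−1))/(γ−1) → W_a/(P₁V₁) = -0.5986.
Path (b) isothermal: W = P₁V₁ ln(V₂/V₁) → W_b/(P₁V₁) = -0.5366.
W_a / W_b = -0.5986 / -0.5366 = 1.115.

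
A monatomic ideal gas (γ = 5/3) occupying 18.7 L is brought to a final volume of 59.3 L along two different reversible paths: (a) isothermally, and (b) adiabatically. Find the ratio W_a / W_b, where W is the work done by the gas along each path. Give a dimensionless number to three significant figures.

W_a / W_b ≈ 1.43

Path (a) isothermal: W = P₁V₁ ln(V₂/V₁) → W_a/(P₁V₁) = 1.154.
Path (b) adiabatic: W = P₁V₁(1 − (V₁/V₂)^(γ−1))/(γ−1) → W_b/(P₁V₁) = 0.8051.
W_a / W_b = 1.154 / 0.8051 = 1.434.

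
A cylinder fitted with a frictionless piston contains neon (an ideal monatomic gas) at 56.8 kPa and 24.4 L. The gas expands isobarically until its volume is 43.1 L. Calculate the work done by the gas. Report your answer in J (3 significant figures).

W ≈ 1060 J

Isobaric: W = P ΔV.
W = (56.8 kPa)(43.1 − 24.4 L) = (56.8)(18.7) = 1062 J.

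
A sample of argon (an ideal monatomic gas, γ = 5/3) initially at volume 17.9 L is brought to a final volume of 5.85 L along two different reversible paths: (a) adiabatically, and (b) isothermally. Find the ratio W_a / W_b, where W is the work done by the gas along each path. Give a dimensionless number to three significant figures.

Path (a) adiabatic: W = P₁V₁(1 − (V₁/V₂)^(γ−1))/(γ−1) → W_a/(P₁V₁) = -1.661.
Path (b) isothermal: W = P₁V₁ ln(V₂/V₁) → W_b/(P₁V₁) = -1.118.
W_a / W_b = -1.661 / -1.118 = 1.486.

W_a / W_b ≈ 1.49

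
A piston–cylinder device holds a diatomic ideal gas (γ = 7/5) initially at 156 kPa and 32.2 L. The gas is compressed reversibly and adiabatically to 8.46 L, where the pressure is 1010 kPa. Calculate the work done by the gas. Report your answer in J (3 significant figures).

W ≈ -8800 J

Adiabatic: W = (P₁V₁ − P₂V₂)/(γ − 1) with γ = 7/5.
P₁V₁ = 5023 J, P₂V₂ = 8545 J.
W = (5023 − 8545) / 0.4 = -8804 J.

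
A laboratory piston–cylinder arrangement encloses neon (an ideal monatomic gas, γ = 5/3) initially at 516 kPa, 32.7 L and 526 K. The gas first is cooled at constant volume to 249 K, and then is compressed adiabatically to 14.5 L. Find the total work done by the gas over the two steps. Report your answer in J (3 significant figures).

W_total ≈ -8620 J

Step 1 (isochoric): W = 0 (constant volume).
After step 1: P = 244.3 kPa (V unchanged).
Step 2 (adiabatic): W = (P₁V₁ − P₂V₂)/(γ−1) = (7988 − 13736)/0.667 = -8623 J.
W_total = 0 − 8623 = -8623 J.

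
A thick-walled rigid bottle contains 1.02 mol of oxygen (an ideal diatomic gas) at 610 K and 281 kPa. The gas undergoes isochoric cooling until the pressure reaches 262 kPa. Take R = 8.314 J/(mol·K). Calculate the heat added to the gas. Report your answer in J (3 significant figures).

Constant volume ⇒ W = 0, so Q = ΔU = nCᵥΔT with Cᵥ = 5R/2 = 20.79 J/(mol·K).
At constant V, T₂/T₁ = P₂/P₁ ⇒ ΔT = T₁(P₂/P₁ − 1) = 610·(262/281 − 1) = -41.25 K.
ΔU = (1.02)(20.79)(-41.25) = -874.4 J.

Q ≈ -874 J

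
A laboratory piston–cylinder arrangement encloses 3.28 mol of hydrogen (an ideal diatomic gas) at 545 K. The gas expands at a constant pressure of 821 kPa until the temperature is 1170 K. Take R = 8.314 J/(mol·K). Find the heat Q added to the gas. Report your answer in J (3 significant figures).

Q ≈ 59700 J

Isobaric: W = nRΔT = (3.28)(8.314)(625) = 17044 J.
ΔU = nCᵥΔT with Cᵥ = 5R/2: ΔU = (3.28)(20.79)(625) = 42609 J.
Q = ΔU + W = 42609 + 17044 = 59653 J.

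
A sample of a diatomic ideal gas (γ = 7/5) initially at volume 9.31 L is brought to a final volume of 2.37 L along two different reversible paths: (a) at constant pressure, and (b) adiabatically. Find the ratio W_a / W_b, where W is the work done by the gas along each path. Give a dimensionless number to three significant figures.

Path (a) isobaric: W = P₁(V₂ − V₁) → W_a/(P₁V₁) = -0.7454.
Path (b) adiabatic: W = P₁V₁(1 − (V₁/V₂)^(γ−1))/(γ−1) → W_b/(P₁V₁) = -1.821.
W_a / W_b = -0.7454 / -1.821 = 0.4093.

W_a / W_b ≈ 0.409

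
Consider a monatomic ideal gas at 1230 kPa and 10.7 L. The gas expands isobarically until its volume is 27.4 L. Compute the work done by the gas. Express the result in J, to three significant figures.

Isobaric: W = P ΔV.
W = (1230 kPa)(27.4 − 10.7 L) = (1230)(16.7) = 20541 J.

W ≈ 20500 J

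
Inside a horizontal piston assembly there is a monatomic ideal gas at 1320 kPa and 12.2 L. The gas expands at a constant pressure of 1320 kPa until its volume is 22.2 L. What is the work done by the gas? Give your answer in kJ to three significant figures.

W ≈ 13.2 kJ

Isobaric: W = P ΔV.
W = (1320 kPa)(22.2 − 12.2 L) = (1320)(10) = 13200 J.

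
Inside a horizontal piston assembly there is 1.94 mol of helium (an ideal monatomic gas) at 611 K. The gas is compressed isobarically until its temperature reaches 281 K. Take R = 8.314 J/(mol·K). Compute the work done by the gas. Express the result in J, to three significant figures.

Isobaric: W = P ΔV = nR ΔT.
W = (1.94)(8.314)(281 − 611) = -5323 J.

W ≈ -5320 J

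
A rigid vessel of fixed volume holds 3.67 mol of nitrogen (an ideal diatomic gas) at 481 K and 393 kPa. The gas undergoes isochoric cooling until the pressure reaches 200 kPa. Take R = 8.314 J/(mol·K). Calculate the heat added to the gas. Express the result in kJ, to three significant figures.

Q ≈ -18.0 kJ

Constant volume ⇒ W = 0, so Q = ΔU = nCᵥΔT with Cᵥ = 5R/2 = 20.79 J/(mol·K).
At constant V, T₂/T₁ = P₂/P₁ ⇒ ΔT = T₁(P₂/P₁ − 1) = 481·(200/393 − 1) = -236.2 K.
ΔU = (3.67)(20.79)(-236.2) = -18019 J.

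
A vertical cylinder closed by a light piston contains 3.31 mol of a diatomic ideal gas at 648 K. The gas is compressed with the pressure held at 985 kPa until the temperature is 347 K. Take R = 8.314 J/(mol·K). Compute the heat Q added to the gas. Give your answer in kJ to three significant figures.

Q ≈ -29.0 kJ

Isobaric: W = nRΔT = (3.31)(8.314)(-301) = -8283 J.
ΔU = nCᵥΔT with Cᵥ = 5R/2: ΔU = (3.31)(20.79)(-301) = -20708 J.
Q = ΔU + W = -20708 − 8283 = -28992 J.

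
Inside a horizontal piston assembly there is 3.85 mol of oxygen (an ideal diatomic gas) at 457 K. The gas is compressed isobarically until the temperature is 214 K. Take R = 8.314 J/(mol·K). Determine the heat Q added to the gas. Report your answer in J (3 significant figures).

Q ≈ -27200 J

Isobaric: W = nRΔT = (3.85)(8.314)(-243) = -7778 J.
ΔU = nCᵥΔT with Cᵥ = 5R/2: ΔU = (3.85)(20.79)(-243) = -19445 J.
Q = ΔU + W = -19445 − 7778 = -27224 J.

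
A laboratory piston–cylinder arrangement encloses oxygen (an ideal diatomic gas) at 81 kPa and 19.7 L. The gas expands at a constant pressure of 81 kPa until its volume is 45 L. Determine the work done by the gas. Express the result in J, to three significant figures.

Isobaric: W = P ΔV.
W = (81 kPa)(45 − 19.7 L) = (81)(25.3) = 2049 J.

W ≈ 2050 J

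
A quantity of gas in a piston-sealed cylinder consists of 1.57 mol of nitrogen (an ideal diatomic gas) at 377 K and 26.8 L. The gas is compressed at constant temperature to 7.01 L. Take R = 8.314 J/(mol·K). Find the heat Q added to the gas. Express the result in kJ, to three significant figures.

Q ≈ -6.60 kJ

Isothermal ⇒ ΔU = 0, so Q = W = nRT ln(V₂/V₁).
Q = (1.57)(8.314)(377) ln(7.01/26.8) = 4921 × -1.341 = -6599 J.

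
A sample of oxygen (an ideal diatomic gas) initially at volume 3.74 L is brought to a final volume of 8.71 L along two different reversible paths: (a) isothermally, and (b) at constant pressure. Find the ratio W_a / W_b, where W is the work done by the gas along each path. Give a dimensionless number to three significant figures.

Path (a) isothermal: W = P₁V₁ ln(V₂/V₁) → W_a/(P₁V₁) = 0.8454.
Path (b) isobaric: W = P₁(V₂ − V₁) → W_b/(P₁V₁) = 1.329.
W_a / W_b = 0.8454 / 1.329 = 0.6362.

W_a / W_b ≈ 0.636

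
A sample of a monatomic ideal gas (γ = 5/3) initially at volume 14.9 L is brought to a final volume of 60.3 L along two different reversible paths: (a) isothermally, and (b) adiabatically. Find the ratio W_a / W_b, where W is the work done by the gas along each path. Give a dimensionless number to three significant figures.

Path (a) isothermal: W = P₁V₁ ln(V₂/V₁) → W_a/(P₁V₁) = 1.398.
Path (b) adiabatic: W = P₁V₁(1 − (V₁/V₂)^(γ−1))/(γ−1) → W_b/(P₁V₁) = 0.9093.
W_a / W_b = 1.398 / 0.9093 = 1.537.

W_a / W_b ≈ 1.54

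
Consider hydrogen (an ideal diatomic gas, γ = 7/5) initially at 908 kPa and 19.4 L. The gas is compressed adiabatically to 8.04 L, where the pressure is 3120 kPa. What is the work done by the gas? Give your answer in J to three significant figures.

W ≈ -18700 J

Adiabatic: W = (P₁V₁ − P₂V₂)/(γ − 1) with γ = 7/5.
P₁V₁ = 17615 J, P₂V₂ = 25085 J.
W = (17615 − 25085) / 0.4 = -18674 J.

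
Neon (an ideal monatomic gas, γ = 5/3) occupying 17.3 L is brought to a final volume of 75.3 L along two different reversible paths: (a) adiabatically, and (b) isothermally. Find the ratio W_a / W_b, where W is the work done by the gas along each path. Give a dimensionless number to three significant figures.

W_a / W_b ≈ 0.637

Path (a) adiabatic: W = P₁V₁(1 − (V₁/V₂)^(γ−1))/(γ−1) → W_a/(P₁V₁) = 0.9373.
Path (b) isothermal: W = P₁V₁ ln(V₂/V₁) → W_b/(P₁V₁) = 1.471.
W_a / W_b = 0.9373 / 1.471 = 0.6373.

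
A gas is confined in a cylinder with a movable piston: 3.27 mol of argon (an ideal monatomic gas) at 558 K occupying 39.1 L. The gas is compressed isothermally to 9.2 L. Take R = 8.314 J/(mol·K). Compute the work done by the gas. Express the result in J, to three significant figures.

Isothermal: W = nRT ln(V₂/V₁).
W = (3.27)(8.314)(558) × ln(9.2/39.1)
  = 15170 × -1.447
W_by_gas = -21950 J.

W ≈ -22000 J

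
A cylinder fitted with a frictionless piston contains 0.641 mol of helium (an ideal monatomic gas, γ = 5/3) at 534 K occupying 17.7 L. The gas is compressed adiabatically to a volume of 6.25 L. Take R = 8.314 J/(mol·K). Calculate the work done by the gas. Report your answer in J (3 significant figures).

Adiabatic: TV^(γ−1) = const with γ = 5/3.
T₂ = T₁ (V₁/V₂)^(γ−1) = 534 × (17.7/6.25)^0.667 = 534 × 2.002 = 1069 K.
W_by = nCᵥ(T₁ − T₂) = (0.641)(12.47)(534 − 1069) = -4276 J.

W ≈ -4280 J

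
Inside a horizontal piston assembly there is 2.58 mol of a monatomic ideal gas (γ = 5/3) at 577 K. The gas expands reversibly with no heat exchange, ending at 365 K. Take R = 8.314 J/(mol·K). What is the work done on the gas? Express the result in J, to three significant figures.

Adiabatic ⇒ Q = 0, so W_by = −ΔU = nCᵥ(T₁ − T₂).
Cᵥ = 3R/2 = 12.47 J/(mol·K).
W = (2.58)(12.47)(577 − 365) = 6821 J.
Work on gas = −W_by = -6821 J.

W ≈ -6820 J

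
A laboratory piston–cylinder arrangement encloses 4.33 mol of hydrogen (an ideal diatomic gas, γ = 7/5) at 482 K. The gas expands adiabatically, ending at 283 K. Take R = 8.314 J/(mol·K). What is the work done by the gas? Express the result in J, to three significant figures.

W ≈ 17900 J

Adiabatic ⇒ Q = 0, so W_by = −ΔU = nCᵥ(T₁ − T₂).
Cᵥ = 5R/2 = 20.79 J/(mol·K).
W = (4.33)(20.79)(482 − 283) = 17910 J.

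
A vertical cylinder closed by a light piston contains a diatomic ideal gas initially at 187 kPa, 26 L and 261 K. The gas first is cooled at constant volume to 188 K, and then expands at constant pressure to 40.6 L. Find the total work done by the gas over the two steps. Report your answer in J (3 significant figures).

Step 1 (isochoric): W = 0 (constant volume).
After step 1: P = 134.7 kPa (V unchanged).
Step 2 (isobaric): W = PΔV = (134.7 kPa)(40.6 − 26 L) = 1967 J.
W_total = 0 + 1967 = 1967 J.

W_total ≈ 1970 J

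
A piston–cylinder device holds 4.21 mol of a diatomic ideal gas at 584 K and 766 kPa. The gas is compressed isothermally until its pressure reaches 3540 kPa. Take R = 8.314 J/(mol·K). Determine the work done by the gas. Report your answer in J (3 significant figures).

Isothermal process: W = nRT ln(V₂/V₁) = nRT ln(P₁/P₂).
W = (4.21)(8.314)(584) × ln(766/3540)
  = 20441 × ln(0.2164) = 20441 × -1.531
W_by_gas = -31289 J.

W ≈ -31300 J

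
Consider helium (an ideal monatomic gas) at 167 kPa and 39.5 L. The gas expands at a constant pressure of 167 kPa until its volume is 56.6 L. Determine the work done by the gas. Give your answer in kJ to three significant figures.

W ≈ 2.86 kJ

Isobaric: W = P ΔV.
W = (167 kPa)(56.6 − 39.5 L) = (167)(17.1) = 2856 J.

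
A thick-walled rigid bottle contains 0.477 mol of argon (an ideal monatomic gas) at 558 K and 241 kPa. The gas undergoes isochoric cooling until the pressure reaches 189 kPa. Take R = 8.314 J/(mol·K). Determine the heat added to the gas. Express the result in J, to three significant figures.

Q ≈ -716 J

Constant volume ⇒ W = 0, so Q = ΔU = nCᵥΔT with Cᵥ = 3R/2 = 12.47 J/(mol·K).
At constant V, T₂/T₁ = P₂/P₁ ⇒ ΔT = T₁(P₂/P₁ − 1) = 558·(189/241 − 1) = -120.4 K.
ΔU = (0.477)(12.47)(-120.4) = -716.2 J.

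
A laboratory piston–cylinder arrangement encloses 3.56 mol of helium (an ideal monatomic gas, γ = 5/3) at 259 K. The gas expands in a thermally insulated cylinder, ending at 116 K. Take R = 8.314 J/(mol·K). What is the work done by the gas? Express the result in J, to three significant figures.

W ≈ 6350 J

Adiabatic ⇒ Q = 0, so W_by = −ΔU = nCᵥ(T₁ − T₂).
Cᵥ = 3R/2 = 12.47 J/(mol·K).
W = (3.56)(12.47)(259 − 116) = 6349 J.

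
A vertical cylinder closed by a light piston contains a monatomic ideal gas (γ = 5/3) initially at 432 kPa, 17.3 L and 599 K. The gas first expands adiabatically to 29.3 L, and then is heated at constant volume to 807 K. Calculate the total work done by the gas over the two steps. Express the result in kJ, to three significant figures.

W_total ≈ 3.32 kJ

Step 1 (adiabatic): W = (P₁V₁ − P₂V₂)/(γ−1) = (7474 − 5260)/0.667 = 3320 J.
Step 2 (isochoric): W = 0 (constant volume).
W_total = 3320 + 0 = 3320 J.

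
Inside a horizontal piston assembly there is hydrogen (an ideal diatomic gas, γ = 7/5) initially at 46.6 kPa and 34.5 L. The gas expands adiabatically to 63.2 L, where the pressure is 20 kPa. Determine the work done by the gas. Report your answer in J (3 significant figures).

Adiabatic: W = (P₁V₁ − P₂V₂)/(γ − 1) with γ = 7/5.
P₁V₁ = 1608 J, P₂V₂ = 1264 J.
W = (1608 − 1264) / 0.4 = 859.3 J.

W ≈ 859 J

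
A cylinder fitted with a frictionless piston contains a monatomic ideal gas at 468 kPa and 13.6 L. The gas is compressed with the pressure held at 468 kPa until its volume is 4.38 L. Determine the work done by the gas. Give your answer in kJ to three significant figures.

Isobaric: W = P ΔV.
W = (468 kPa)(4.38 − 13.6 L) = (468)(-9.22) = -4315 J.

W ≈ -4.31 kJ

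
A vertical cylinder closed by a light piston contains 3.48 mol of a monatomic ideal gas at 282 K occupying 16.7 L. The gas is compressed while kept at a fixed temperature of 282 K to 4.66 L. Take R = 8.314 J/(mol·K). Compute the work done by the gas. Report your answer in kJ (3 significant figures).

Isothermal: W = nRT ln(V₂/V₁).
W = (3.48)(8.314)(282) × ln(4.66/16.7)
  = 8159 × -1.276
W_by_gas = -10414 J.

W ≈ -10.4 kJ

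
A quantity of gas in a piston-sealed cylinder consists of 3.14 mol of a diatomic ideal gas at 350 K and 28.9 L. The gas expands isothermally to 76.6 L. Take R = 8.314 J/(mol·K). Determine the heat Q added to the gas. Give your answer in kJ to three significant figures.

Isothermal ⇒ ΔU = 0, so Q = W = nRT ln(V₂/V₁).
Q = (3.14)(8.314)(350) ln(76.6/28.9) = 9137 × 0.9748 = 8906 J.

Q ≈ 8.91 kJ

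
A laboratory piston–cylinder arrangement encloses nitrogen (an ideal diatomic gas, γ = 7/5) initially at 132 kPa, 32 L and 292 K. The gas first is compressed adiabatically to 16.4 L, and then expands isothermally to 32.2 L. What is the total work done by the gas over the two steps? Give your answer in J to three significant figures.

Step 1 (adiabatic): W = (P₁V₁ − P₂V₂)/(γ−1) = (4224 − 5519)/0.4 = -3237 J.
After step 1: P = 336.5 kPa, V = 16.4 L, T = 381.5 K.
Step 2 (isothermal): W = P₁V₁ ln(V₂/V₁) = (5519) ln(32.2/16.4) = 3723 J.
W_total = -3237 + 3723 = 486.4 J.

W_total ≈ 486 J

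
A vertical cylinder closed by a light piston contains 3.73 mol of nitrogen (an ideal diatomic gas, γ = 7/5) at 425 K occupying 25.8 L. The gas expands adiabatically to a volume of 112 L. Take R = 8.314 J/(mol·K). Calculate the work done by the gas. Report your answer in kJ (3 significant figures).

W ≈ 14.6 kJ

Adiabatic: TV^(γ−1) = const with γ = 7/5.
T₂ = T₁ (V₁/V₂)^(γ−1) = 425 × (25.8/112)^0.4 = 425 × 0.5559 = 236.2 K.
W_by = nCᵥ(T₁ − T₂) = (3.73)(20.79)(425 − 236.2) = 14634 J.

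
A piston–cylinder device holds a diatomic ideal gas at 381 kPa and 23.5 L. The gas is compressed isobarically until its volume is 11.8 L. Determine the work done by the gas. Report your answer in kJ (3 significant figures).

Isobaric: W = P ΔV.
W = (381 kPa)(11.8 − 23.5 L) = (381)(-11.7) = -4458 J.

W ≈ -4.46 kJ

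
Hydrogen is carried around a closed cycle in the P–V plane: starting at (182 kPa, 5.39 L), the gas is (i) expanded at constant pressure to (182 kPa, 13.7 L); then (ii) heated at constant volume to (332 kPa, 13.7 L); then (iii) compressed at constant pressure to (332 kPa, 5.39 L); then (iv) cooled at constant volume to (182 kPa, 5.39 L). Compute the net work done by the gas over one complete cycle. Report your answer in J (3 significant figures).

W_net ≈ -1250 J

Constant-volume legs do no work.
W(i) = (182)(13.7 − 5.39) = 1512 J; W(iii) = (332)(5.39 − 13.7) = -2759 J.
W_net = 1512 − 2759 = -1246 J (the counter-clockwise enclosed area).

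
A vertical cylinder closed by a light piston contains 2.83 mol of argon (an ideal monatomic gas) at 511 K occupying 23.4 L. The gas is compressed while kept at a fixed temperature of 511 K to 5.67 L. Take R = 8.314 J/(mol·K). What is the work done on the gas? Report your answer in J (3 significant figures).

Isothermal: W = nRT ln(V₂/V₁).
W = (2.83)(8.314)(511) × ln(5.67/23.4)
  = 12023 × -1.418
W_by_gas = -17043 J; work on gas = −W_by = 17043 J.

W ≈ 17000 J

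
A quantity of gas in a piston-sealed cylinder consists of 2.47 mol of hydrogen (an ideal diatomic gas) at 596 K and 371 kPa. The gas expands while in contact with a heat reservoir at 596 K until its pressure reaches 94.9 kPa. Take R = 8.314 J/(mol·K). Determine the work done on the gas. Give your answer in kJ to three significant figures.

W ≈ -16.7 kJ

Isothermal process: W = nRT ln(V₂/V₁) = nRT ln(P₁/P₂).
W = (2.47)(8.314)(596) × ln(371/94.9)
  = 12239 × ln(3.909) = 12239 × 1.363
W_by_gas = 16687 J; work on gas = −W_by = -16687 J.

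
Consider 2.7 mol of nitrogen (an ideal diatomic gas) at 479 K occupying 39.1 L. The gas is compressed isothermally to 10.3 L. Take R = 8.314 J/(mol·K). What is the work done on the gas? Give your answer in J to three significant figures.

W ≈ 14300 J

Isothermal: W = nRT ln(V₂/V₁).
W = (2.7)(8.314)(479) × ln(10.3/39.1)
  = 10752 × -1.334
W_by_gas = -14344 J; work on gas = −W_by = 14344 J.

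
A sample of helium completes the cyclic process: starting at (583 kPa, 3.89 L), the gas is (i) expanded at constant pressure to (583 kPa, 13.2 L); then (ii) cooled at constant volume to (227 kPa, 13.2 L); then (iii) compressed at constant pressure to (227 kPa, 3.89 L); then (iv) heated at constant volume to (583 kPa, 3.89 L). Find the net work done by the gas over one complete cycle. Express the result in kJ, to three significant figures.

W_net ≈ 3.31 kJ

Constant-volume legs do no work.
W(i) = (583)(13.2 − 3.89) = 5428 J; W(iii) = (227)(3.89 − 13.2) = -2113 J.
W_net = 5428 − 2113 = 3314 J (the clockwise enclosed area).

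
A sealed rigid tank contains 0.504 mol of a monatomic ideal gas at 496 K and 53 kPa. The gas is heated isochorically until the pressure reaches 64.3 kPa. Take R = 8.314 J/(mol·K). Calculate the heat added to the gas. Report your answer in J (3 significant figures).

Q ≈ 665 J

Constant volume ⇒ W = 0, so Q = ΔU = nCᵥΔT with Cᵥ = 3R/2 = 12.47 J/(mol·K).
At constant V, T₂/T₁ = P₂/P₁ ⇒ ΔT = T₁(P₂/P₁ − 1) = 496·(64.3/53 − 1) = 105.8 K.
ΔU = (0.504)(12.47)(105.8) = 664.7 J.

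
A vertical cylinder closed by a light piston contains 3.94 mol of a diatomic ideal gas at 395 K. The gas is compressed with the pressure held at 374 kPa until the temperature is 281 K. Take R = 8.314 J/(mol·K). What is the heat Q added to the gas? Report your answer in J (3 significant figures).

Isobaric: W = nRΔT = (3.94)(8.314)(-114) = -3734 J.
ΔU = nCᵥΔT with Cᵥ = 5R/2: ΔU = (3.94)(20.79)(-114) = -9336 J.
Q = ΔU + W = -9336 − 3734 = -13070 J.

Q ≈ -13100 J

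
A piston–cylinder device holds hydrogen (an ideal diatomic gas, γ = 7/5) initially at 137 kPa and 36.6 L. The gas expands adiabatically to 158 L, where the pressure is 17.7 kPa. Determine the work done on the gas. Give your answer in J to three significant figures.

W ≈ -5540 J

Adiabatic: W = (P₁V₁ − P₂V₂)/(γ − 1) with γ = 7/5.
P₁V₁ = 5014 J, P₂V₂ = 2797 J.
W = (5014 − 2797) / 0.4 = 5544 J.
Work on gas = −W_by = -5544 J.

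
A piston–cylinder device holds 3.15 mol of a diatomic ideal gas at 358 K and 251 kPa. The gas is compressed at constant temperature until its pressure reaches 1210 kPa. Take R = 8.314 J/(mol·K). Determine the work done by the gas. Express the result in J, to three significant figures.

Isothermal process: W = nRT ln(V₂/V₁) = nRT ln(P₁/P₂).
W = (3.15)(8.314)(358) × ln(251/1210)
  = 9376 × ln(0.2074) = 9376 × -1.573
W_by_gas = -14747 J.

W ≈ -14700 J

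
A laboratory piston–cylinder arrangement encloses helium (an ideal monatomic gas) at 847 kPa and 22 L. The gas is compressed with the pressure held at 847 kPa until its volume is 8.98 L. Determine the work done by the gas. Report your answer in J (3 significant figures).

Isobaric: W = P ΔV.
W = (847 kPa)(8.98 − 22 L) = (847)(-13.02) = -11028 J.

W ≈ -11000 J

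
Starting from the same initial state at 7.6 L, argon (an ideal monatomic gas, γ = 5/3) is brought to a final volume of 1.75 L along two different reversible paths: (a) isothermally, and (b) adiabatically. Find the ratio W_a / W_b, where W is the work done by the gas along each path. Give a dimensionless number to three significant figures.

W_a / W_b ≈ 0.589

Path (a) isothermal: W = P₁V₁ ln(V₂/V₁) → W_a/(P₁V₁) = -1.469.
Path (b) adiabatic: W = P₁V₁(1 − (V₁/V₂)^(γ−1))/(γ−1) → W_b/(P₁V₁) = -2.493.
W_a / W_b = -1.469 / -2.493 = 0.5891.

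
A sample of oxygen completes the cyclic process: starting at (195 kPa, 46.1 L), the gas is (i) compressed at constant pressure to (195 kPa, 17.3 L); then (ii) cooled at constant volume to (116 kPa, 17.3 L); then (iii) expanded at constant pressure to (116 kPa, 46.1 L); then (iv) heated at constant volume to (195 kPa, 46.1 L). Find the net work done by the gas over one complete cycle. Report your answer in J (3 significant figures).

Constant-volume legs do no work.
W(i) = (195)(17.3 − 46.1) = -5616 J; W(iii) = (116)(46.1 − 17.3) = 3341 J.
W_net = -5616 + 3341 = -2275 J (the counter-clockwise enclosed area).

W_net ≈ -2280 J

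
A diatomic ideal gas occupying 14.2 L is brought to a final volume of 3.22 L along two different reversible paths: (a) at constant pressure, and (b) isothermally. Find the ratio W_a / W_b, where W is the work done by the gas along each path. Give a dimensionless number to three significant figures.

W_a / W_b ≈ 0.521

Path (a) isobaric: W = P₁(V₂ − V₁) → W_a/(P₁V₁) = -0.7732.
Path (b) isothermal: W = P₁V₁ ln(V₂/V₁) → W_b/(P₁V₁) = -1.484.
W_a / W_b = -0.7732 / -1.484 = 0.5211.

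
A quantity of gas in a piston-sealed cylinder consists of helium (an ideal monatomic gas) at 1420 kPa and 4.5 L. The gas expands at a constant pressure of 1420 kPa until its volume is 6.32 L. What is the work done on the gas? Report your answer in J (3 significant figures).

W ≈ -2580 J

Isobaric: W = P ΔV.
W = (1420 kPa)(6.32 − 4.5 L) = (1420)(1.82) = 2584 J.
Work on gas = −W_by = -2584 J.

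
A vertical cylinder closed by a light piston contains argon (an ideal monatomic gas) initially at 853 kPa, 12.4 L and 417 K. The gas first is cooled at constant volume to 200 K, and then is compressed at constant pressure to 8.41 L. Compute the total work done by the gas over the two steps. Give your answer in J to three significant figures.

Step 1 (isochoric): W = 0 (constant volume).
After step 1: P = 409.1 kPa (V unchanged).
Step 2 (isobaric): W = PΔV = (409.1 kPa)(8.41 − 12.4 L) = -1632 J.
W_total = 0 − 1632 = -1632 J.

W_total ≈ -1630 J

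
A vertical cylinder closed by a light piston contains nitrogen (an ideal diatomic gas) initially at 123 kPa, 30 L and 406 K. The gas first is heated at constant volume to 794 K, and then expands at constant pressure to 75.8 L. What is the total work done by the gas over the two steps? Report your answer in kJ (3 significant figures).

Step 1 (isochoric): W = 0 (constant volume).
After step 1: P = 240.5 kPa (V unchanged).
Step 2 (isobaric): W = PΔV = (240.5 kPa)(75.8 − 30 L) = 11017 J.
W_total = 0 + 11017 = 11017 J.

W_total ≈ 11.0 kJ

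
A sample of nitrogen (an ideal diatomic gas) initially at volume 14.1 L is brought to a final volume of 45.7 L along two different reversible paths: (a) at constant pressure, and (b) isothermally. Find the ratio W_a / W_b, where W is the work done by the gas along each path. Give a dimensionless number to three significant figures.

W_a / W_b ≈ 1.91

Path (a) isobaric: W = P₁(V₂ − V₁) → W_a/(P₁V₁) = 2.241.
Path (b) isothermal: W = P₁V₁ ln(V₂/V₁) → W_b/(P₁V₁) = 1.176.
W_a / W_b = 2.241 / 1.176 = 1.906.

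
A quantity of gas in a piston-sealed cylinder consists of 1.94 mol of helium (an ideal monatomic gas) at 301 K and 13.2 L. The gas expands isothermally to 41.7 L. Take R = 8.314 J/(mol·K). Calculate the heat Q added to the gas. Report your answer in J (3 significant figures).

Isothermal ⇒ ΔU = 0, so Q = W = nRT ln(V₂/V₁).
Q = (1.94)(8.314)(301) ln(41.7/13.2) = 4855 × 1.15 = 5584 J.

Q ≈ 5580 J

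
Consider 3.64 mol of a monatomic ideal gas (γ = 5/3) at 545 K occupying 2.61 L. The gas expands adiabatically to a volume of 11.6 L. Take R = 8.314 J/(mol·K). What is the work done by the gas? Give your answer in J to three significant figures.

W ≈ 15600 J

Adiabatic: TV^(γ−1) = const with γ = 5/3.
T₂ = T₁ (V₁/V₂)^(γ−1) = 545 × (2.61/11.6)^0.667 = 545 × 0.3699 = 201.6 K.
W_by = nCᵥ(T₁ − T₂) = (3.64)(12.47)(545 − 201.6) = 15588 J.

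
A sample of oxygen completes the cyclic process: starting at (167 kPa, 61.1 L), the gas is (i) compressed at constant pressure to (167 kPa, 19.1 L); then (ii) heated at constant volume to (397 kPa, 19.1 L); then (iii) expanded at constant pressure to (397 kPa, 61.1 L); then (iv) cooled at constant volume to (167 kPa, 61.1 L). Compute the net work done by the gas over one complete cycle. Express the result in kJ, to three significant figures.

W_net ≈ 9.66 kJ

Constant-volume legs do no work.
W(i) = (167)(19.1 − 61.1) = -7014 J; W(iii) = (397)(61.1 − 19.1) = 16674 J.
W_net = -7014 + 16674 = 9660 J (the clockwise enclosed area).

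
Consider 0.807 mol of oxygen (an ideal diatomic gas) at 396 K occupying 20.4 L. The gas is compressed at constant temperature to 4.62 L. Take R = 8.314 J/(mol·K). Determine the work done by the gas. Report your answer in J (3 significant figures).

W ≈ -3950 J

Isothermal: W = nRT ln(V₂/V₁).
W = (0.807)(8.314)(396) × ln(4.62/20.4)
  = 2657 × -1.485
W_by_gas = -3946 J.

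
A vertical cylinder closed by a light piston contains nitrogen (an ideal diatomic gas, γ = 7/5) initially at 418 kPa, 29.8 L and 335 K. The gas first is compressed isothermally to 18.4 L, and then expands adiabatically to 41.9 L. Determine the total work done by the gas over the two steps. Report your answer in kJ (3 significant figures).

W_total ≈ 2.73 kJ

Step 1 (isothermal): W = P₁V₁ ln(V₂/V₁) = (12456) ln(18.4/29.8) = -6006 J.
After step 1: P = 677 kPa, V = 18.4 L, T = 335 K.
Step 2 (adiabatic): W = (P₁V₁ − P₂V₂)/(γ−1) = (12456 − 8963)/0.4 = 8734 J.
W_total = -6006 + 8734 = 2729 J.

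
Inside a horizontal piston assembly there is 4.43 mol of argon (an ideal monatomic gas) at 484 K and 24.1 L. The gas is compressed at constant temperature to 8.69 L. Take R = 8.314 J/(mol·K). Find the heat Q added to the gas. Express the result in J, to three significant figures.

Q ≈ -18200 J

Isothermal ⇒ ΔU = 0, so Q = W = nRT ln(V₂/V₁).
Q = (4.43)(8.314)(484) ln(8.69/24.1) = 17826 × -1.02 = -18183 J.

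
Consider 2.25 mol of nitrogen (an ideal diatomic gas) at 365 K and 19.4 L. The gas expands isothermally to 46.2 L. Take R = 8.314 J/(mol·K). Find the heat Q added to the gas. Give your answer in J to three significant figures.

Isothermal ⇒ ΔU = 0, so Q = W = nRT ln(V₂/V₁).
Q = (2.25)(8.314)(365) ln(46.2/19.4) = 6828 × 0.8677 = 5925 J.

Q ≈ 5920 J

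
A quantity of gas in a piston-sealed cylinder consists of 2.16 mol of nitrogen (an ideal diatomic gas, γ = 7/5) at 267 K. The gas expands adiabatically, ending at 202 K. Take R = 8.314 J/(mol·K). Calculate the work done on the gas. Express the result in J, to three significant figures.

W ≈ -2920 J

Adiabatic ⇒ Q = 0, so W_by = −ΔU = nCᵥ(T₁ − T₂).
Cᵥ = 5R/2 = 20.79 J/(mol·K).
W = (2.16)(20.79)(267 − 202) = 2918 J.
Work on gas = −W_by = -2918 J.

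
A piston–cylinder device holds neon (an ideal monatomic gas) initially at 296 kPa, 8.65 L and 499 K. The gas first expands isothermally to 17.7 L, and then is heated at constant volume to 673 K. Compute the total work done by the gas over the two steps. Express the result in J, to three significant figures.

Step 1 (isothermal): W = P₁V₁ ln(V₂/V₁) = (2560) ln(17.7/8.65) = 1833 J.
Step 2 (isochoric): W = 0 (constant volume).
W_total = 1833 + 0 = 1833 J.

W_total ≈ 1830 J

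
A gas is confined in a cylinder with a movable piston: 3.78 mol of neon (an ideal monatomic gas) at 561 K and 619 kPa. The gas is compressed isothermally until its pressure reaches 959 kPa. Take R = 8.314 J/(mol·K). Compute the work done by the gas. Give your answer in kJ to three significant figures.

W ≈ -7.72 kJ

Isothermal process: W = nRT ln(V₂/V₁) = nRT ln(P₁/P₂).
W = (3.78)(8.314)(561) × ln(619/959)
  = 17631 × ln(0.6455) = 17631 × -0.4378
W_by_gas = -7718 J.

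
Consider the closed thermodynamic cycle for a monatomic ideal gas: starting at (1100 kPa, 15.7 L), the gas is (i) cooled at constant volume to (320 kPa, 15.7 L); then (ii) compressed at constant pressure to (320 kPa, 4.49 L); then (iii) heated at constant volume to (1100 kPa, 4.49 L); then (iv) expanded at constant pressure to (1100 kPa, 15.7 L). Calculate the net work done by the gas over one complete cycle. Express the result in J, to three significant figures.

Constant-volume legs do no work.
W(ii) = (320)(4.49 − 15.7) = -3587 J; W(iv) = (1100)(15.7 − 4.49) = 12331 J.
W_net = -3587 + 12331 = 8744 J (the clockwise enclosed area).

W_net ≈ 8740 J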